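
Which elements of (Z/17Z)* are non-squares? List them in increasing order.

Square k = 1,…,8 (k and 17−k give the same square):
1²=1, 2²=4, 3²=9, 4²=16, 5²≡8, 6²≡2, 7²≡15, 8²≡13 (mod 17).
The residues are {1, 2, 4, 8, 9, 13, 15, 16}; the non-residues are the remaining 8 nonzero classes.

3, 5, 6, 7, 10, 11, 12, 14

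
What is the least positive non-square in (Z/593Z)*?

3

(2/593) = +1, so 2 is a residue.
(3/593) = −1, so 3 is the smallest positive non-residue mod 593.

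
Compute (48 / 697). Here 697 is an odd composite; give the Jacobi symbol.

1

Pull out 2^4: since 697 ≡ 1 (mod 8), (2/697) = +1, so (2/697)^4 = +1.
Reciprocity: 3 ≡ 3 and 697 ≡ 1 (mod 4), so (3/697) = +(697/3).
Reduce top mod 3: now compute (1/3).
Reached (1/3) = 1. Collecting the sign flips along the way, the symbol is +1.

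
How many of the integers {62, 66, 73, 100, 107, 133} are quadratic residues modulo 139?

3

(62/139) = -1 → non-residue.
(66/139) = +1 → QR.
(73/139) = -1 → non-residue.
(100/139) = +1 → QR.
(107/139) = +1 → QR.
(133/139) = -1 → non-residue.
Total quadratic residues among the 6: 3.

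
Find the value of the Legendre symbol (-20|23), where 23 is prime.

First reduce: -20 ≡ 3 (mod 23).
Reciprocity: 3 ≡ 3 and 23 ≡ 3 (mod 4), so (3/23) = −(23/3).
Reduce top mod 3: now compute (2/3).
Pull out 2: since 3 ≡ 3 (mod 8), (2/3) = -1.
Reached (1/3) = 1. Collecting the sign flips along the way, the symbol is +1.

1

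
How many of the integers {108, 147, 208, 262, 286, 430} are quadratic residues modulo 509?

(108/509) = -1 → non-residue.
(147/509) = -1 → non-residue.
(208/509) = -1 → non-residue.
(262/509) = +1 → QR.
(286/509) = +1 → QR.
(430/509) = -1 → non-residue.
Total quadratic residues among the 6: 2.

2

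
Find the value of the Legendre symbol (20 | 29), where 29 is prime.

Pull out 2^2: since 29 ≡ 5 (mod 8), (2/29) = -1, so (2/29)^2 = +1.
Reciprocity: 5 ≡ 1 and 29 ≡ 1 (mod 4), so (5/29) = +(29/5).
Reduce top mod 5: now compute (4/5).
Pull out 2^2: since 5 ≡ 5 (mod 8), (2/5) = -1, so (2/5)^2 = +1.
Reached (1/5) = 1. Collecting the sign flips along the way, the symbol is +1.

1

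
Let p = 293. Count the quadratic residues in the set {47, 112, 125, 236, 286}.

(47/293) = -1 → non-residue.
(112/293) = -1 → non-residue.
(125/293) = -1 → non-residue.
(236/293) = +1 → QR.
(286/293) = -1 → non-residue.
Total quadratic residues among the 5: 1.

1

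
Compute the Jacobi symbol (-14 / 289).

1

First reduce: -14 ≡ 275 (mod 289).
Reciprocity: 275 ≡ 3 and 289 ≡ 1 (mod 4), so (275/289) = +(289/275).
Reduce top mod 275: now compute (14/275).
Pull out 2: since 275 ≡ 3 (mod 8), (2/275) = -1.
Reciprocity: 7 ≡ 3 and 275 ≡ 3 (mod 4), so (7/275) = −(275/7).
Reduce top mod 7: now compute (2/7).
Pull out 2: since 7 ≡ 7 (mod 8), (2/7) = +1.
Reached (1/7) = 1. Collecting the sign flips along the way, the symbol is +1.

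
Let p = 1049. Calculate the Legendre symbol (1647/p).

-1

First reduce: 1647 ≡ 598 (mod 1049).
Pull out 2: since 1049 ≡ 1 (mod 8), (2/1049) = +1.
Reciprocity: 299 ≡ 3 and 1049 ≡ 1 (mod 4), so (299/1049) = +(1049/299).
Reduce top mod 299: now compute (152/299).
Pull out 2^3: since 299 ≡ 3 (mod 8), (2/299) = -1, so (2/299)^3 = -1.
Reciprocity: 19 ≡ 3 and 299 ≡ 3 (mod 4), so (19/299) = −(299/19).
Reduce top mod 19: now compute (14/19).
Pull out 2: since 19 ≡ 3 (mod 8), (2/19) = -1.
Reciprocity: 7 ≡ 3 and 19 ≡ 3 (mod 4), so (7/19) = −(19/7).
Reduce top mod 7: now compute (5/7).
Reciprocity: 5 ≡ 1 and 7 ≡ 3 (mod 4), so (5/7) = +(7/5).
Reduce top mod 5: now compute (2/5).
Pull out 2: since 5 ≡ 5 (mod 8), (2/5) = -1.
Reached (1/5) = 1. Collecting the sign flips along the way, the symbol is -1.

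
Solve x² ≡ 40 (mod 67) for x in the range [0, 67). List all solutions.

Since 67 ≡ 3 (mod 4), a square root of 40 is 40^((67+1)/4) = 40^17 mod 67.
Repeated squaring: 40^2≡59, 40^4≡64, 40^8≡9, 40^16≡14 (mod 67).
40^17 = 40^(16+1) ≡ 24 (mod 67).
Check: 24² = 576 ≡ 40 (mod 67). The two roots are 24 and 43.

24, 43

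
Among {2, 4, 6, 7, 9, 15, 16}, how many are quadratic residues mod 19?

5

(2/19) = -1 → non-residue.
(4/19) = +1 → QR.
(6/19) = +1 → QR.
(7/19) = +1 → QR.
(9/19) = +1 → QR.
(15/19) = -1 → non-residue.
(16/19) = +1 → QR.
Total quadratic residues among the 7: 5.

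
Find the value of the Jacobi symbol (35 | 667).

1

Reciprocity: 35 ≡ 3 and 667 ≡ 3 (mod 4), so (35/667) = −(667/35).
Reduce top mod 35: now compute (2/35).
Pull out 2: since 35 ≡ 3 (mod 8), (2/35) = -1.
Reached (1/35) = 1. Collecting the sign flips along the way, the symbol is +1.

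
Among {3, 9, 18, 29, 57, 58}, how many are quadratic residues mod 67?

2

(3/67) = -1 → non-residue.
(9/67) = +1 → QR.
(18/67) = -1 → non-residue.
(29/67) = +1 → QR.
(57/67) = -1 → non-residue.
(58/67) = -1 → non-residue.
Total quadratic residues among the 6: 2.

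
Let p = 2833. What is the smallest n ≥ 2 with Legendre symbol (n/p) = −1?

(2/2833) = +1, so 2 is a residue.
(3/2833) = +1, so 3 is a residue.
(4/2833) = +1, so 4 is a residue.
(5/2833) = −1, so 5 is the smallest positive non-residue mod 2833.

5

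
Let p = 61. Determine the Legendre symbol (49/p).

Euler's criterion: (49/61) ≡ 49^30 (mod 61).
49^2 ≡ 22 (mod 61)
49^4 ≡ 57 (mod 61)
49^8 ≡ 16 (mod 61)
49^16 ≡ 12 (mod 61)
49^30 = 49^(16+8+4+2) ≡ 1 (mod 61).
Result is 1, so (49/61) = 1.

1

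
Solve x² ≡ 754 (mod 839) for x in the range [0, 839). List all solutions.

249, 590

Since 839 ≡ 3 (mod 4), a square root of 754 is 754^((839+1)/4) = 754^210 mod 839.
Repeated squaring: 754^2≡513, 754^4≡562, 754^8≡380, 754^16≡92, 754^32≡74, 754^64≡442, 754^128≡716 (mod 839).
754^210 = 754^(128+64+16+2) ≡ 590 (mod 839).
Check: 590² = 348100 ≡ 754 (mod 839). The two roots are 249 and 590.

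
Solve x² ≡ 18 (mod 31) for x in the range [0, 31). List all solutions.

Since 31 ≡ 3 (mod 4), a square root of 18 is 18^((31+1)/4) = 18^8 mod 31.
Repeated squaring: 18^2≡14, 18^4≡10, 18^8≡7 (mod 31).
18^8 = 18^(8) ≡ 7 (mod 31).
Check: 7² = 49 ≡ 18 (mod 31). The two roots are 7 and 24.

7, 24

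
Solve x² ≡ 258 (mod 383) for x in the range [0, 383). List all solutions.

32, 351

Since 383 ≡ 3 (mod 4), a square root of 258 is 258^((383+1)/4) = 258^96 mod 383.
Repeated squaring: 258^2≡305, 258^4≡339, 258^8≡21, 258^16≡58, 258^32≡300, 258^64≡378 (mod 383).
258^96 = 258^(64+32) ≡ 32 (mod 383).
Check: 32² = 1024 ≡ 258 (mod 383). The two roots are 32 and 351.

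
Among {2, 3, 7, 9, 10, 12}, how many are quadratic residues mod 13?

(2/13) = -1 → non-residue.
(3/13) = +1 → QR.
(7/13) = -1 → non-residue.
(9/13) = +1 → QR.
(10/13) = +1 → QR.
(12/13) = +1 → QR.
Total quadratic residues among the 6: 4.

4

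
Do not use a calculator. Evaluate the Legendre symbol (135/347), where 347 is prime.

-1

Euler's criterion: (135/347) ≡ 135^173 (mod 347).
135^2 ≡ 181 (mod 347)
135^4 ≡ 143 (mod 347)
135^8 ≡ 323 (mod 347)
135^16 ≡ 229 (mod 347)
135^32 ≡ 44 (mod 347)
135^64 ≡ 201 (mod 347)
135^128 ≡ 149 (mod 347)
135^173 = 135^(128+32+8+4+1) ≡ 346 (mod 347).
Result is 346 ≡ −1, so (135/347) = −1.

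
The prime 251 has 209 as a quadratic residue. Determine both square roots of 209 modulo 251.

65, 186

Since 251 ≡ 3 (mod 4), a square root of 209 is 209^((251+1)/4) = 209^63 mod 251.
Repeated squaring: 209^2≡7, 209^4≡49, 209^8≡142, 209^16≡84, 209^32≡28 (mod 251).
209^63 = 209^(32+16+8+4+2+1) ≡ 65 (mod 251).
Check: 65² = 4225 ≡ 209 (mod 251). The two roots are 65 and 186.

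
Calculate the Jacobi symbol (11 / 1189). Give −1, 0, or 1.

Reciprocity: 11 ≡ 3 and 1189 ≡ 1 (mod 4), so (11/1189) = +(1189/11).
Reduce top mod 11: now compute (1/11).
Reached (1/11) = 1. Collecting the sign flips along the way, the symbol is +1.

1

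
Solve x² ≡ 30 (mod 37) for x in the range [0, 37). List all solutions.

37 ≡ 1 (mod 4), so we find a root by search.
Trying successive values, 17² = 289 ≡ 30 (mod 37). The other root is 37 − 17 = 20.

17, 20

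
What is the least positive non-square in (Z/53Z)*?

2

(2/53) = −1, so 2 is the smallest positive non-residue mod 53.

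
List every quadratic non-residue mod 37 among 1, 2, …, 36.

Square k = 1,…,18 (k and 37−k give the same square):
1²=1, 2²=4, 3²=9, 4²=16, 5²=25, 6²=36, 7²≡12, 8²≡27, 9²≡7, 10²≡26, 11²≡10, 12²≡33, 13²≡21, 14²≡11, 15²≡3, 16²≡34, 17²≡30, 18²≡28 (mod 37).
The residues are {1, 3, 4, 7, 9, 10, 11, 12, 16, 21, 25, 26, 27, 28, 30, 33, 34, 36}; the non-residues are the remaining 18 nonzero classes.

2,5,6,8,13,14,15,17,18,19,20,22,23,24,29,31,32,35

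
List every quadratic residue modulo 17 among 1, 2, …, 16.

Square k = 1,…,8 (k and 17−k give the same square):
1²=1, 2²=4, 3²=9, 4²=16, 5²≡8, 6²≡2, 7²≡15, 8²≡13 (mod 17).
So the quadratic residues mod 17 are {1, 2, 4, 8, 9, 13, 15, 16}.

1,2,4,8,9,13,15,16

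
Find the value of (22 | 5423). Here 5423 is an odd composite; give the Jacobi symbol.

Pull out 2: since 5423 ≡ 7 (mod 8), (2/5423) = +1.
Reciprocity: 11 ≡ 3 and 5423 ≡ 3 (mod 4), so (11/5423) = −(5423/11).
Reduce top mod 11: now compute (0/11).
Top reduces to 0: gcd > 1, so the symbol is 0.

0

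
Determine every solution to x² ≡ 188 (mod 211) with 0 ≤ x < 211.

71, 140

Since 211 ≡ 3 (mod 4), a square root of 188 is 188^((211+1)/4) = 188^53 mod 211.
Repeated squaring: 188^2≡107, 188^4≡55, 188^8≡71, 188^16≡188, 188^32≡107 (mod 211).
188^53 = 188^(32+16+4+1) ≡ 71 (mod 211).
Check: 71² = 5041 ≡ 188 (mod 211). The two roots are 71 and 140.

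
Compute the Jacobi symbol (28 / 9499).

Pull out 2^2: since 9499 ≡ 3 (mod 8), (2/9499) = -1, so (2/9499)^2 = +1.
Reciprocity: 7 ≡ 3 and 9499 ≡ 3 (mod 4), so (7/9499) = −(9499/7).
Reduce top mod 7: now compute (0/7).
Top reduces to 0: gcd > 1, so the symbol is 0.

0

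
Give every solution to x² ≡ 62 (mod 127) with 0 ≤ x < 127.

58, 69

Since 127 ≡ 3 (mod 4), a square root of 62 is 62^((127+1)/4) = 62^32 mod 127.
Repeated squaring: 62^2≡34, 62^4≡13, 62^8≡42, 62^16≡113, 62^32≡69 (mod 127).
62^32 = 62^(32) ≡ 69 (mod 127).
Check: 69² = 4761 ≡ 62 (mod 127). The two roots are 58 and 69.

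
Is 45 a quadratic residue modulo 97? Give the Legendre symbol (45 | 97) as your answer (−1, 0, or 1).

Euler's criterion: (45/97) ≡ 45^48 (mod 97).
45^2 ≡ 85 (mod 97)
45^4 ≡ 47 (mod 97)
45^8 ≡ 75 (mod 97)
45^16 ≡ 96 (mod 97)
45^32 ≡ 1 (mod 97)
45^48 = 45^(32+16) ≡ 96 (mod 97).
Result is 96 ≡ −1, so (45/97) = −1.

-1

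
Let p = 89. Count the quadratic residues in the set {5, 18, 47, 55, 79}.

5

(5/89) = +1 → QR.
(18/89) = +1 → QR.
(47/89) = +1 → QR.
(55/89) = +1 → QR.
(79/89) = +1 → QR.
Total quadratic residues among the 5: 5.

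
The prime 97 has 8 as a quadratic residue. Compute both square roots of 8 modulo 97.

97 ≡ 1 (mod 4), so we find a root by search.
Trying successive values, 28² = 784 ≡ 8 (mod 97). The other root is 97 − 28 = 69.

28, 69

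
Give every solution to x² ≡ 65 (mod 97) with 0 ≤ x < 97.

97 ≡ 1 (mod 4), so we find a root by search.
Trying successive values, 29² = 841 ≡ 65 (mod 97). The other root is 97 − 29 = 68.

29, 68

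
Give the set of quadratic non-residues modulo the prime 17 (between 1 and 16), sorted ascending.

3,5,6,7,10,11,12,14

Square k = 1,…,8 (k and 17−k give the same square):
1²=1, 2²=4, 3²=9, 4²=16, 5²≡8, 6²≡2, 7²≡15, 8²≡13 (mod 17).
The residues are {1, 2, 4, 8, 9, 13, 15, 16}; the non-residues are the remaining 8 nonzero classes.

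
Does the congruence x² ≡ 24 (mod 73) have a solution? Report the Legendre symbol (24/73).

Euler's criterion: (24/73) ≡ 24^36 (mod 73).
24^2 ≡ 65 (mod 73)
24^4 ≡ 64 (mod 73)
24^8 ≡ 8 (mod 73)
24^16 ≡ 64 (mod 73)
24^32 ≡ 8 (mod 73)
24^36 = 24^(32+4) ≡ 1 (mod 73).
Result is 1, so (24/73) = 1.

1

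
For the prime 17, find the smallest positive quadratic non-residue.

3

(2/17) = +1, so 2 is a residue.
(3/17) = −1, so 3 is the smallest positive non-residue mod 17.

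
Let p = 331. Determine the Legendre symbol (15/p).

-1

Reciprocity: 15 ≡ 3 and 331 ≡ 3 (mod 4), so (15/331) = −(331/15).
Reduce top mod 15: now compute (1/15).
Reached (1/15) = 1. Collecting the sign flips along the way, the symbol is -1.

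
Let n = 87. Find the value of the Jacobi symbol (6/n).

Pull out 2: since 87 ≡ 7 (mod 8), (2/87) = +1.
Reciprocity: 3 ≡ 3 and 87 ≡ 3 (mod 4), so (3/87) = −(87/3).
Reduce top mod 3: now compute (0/3).
Top reduces to 0: gcd > 1, so the symbol is 0.

0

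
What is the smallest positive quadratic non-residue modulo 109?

(2/109) = −1, so 2 is the smallest positive non-residue mod 109.

2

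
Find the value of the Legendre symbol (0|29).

0

Top reduces to 0: gcd > 1, so the symbol is 0.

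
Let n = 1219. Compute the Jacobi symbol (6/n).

1

Pull out 2: since 1219 ≡ 3 (mod 8), (2/1219) = -1.
Reciprocity: 3 ≡ 3 and 1219 ≡ 3 (mod 4), so (3/1219) = −(1219/3).
Reduce top mod 3: now compute (1/3).
Reached (1/3) = 1. Collecting the sign flips along the way, the symbol is +1.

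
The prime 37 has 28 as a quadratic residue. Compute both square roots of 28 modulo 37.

18, 19

37 ≡ 1 (mod 4), so we find a root by search.
Trying successive values, 18² = 324 ≡ 28 (mod 37). The other root is 37 − 18 = 19.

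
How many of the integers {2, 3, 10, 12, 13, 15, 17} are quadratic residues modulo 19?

1

(2/19) = -1 → non-residue.
(3/19) = -1 → non-residue.
(10/19) = -1 → non-residue.
(12/19) = -1 → non-residue.
(13/19) = -1 → non-residue.
(15/19) = -1 → non-residue.
(17/19) = +1 → QR.
Total quadratic residues among the 7: 1.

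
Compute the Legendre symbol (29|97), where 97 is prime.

Euler's criterion: (29/97) ≡ 29^48 (mod 97).
29^2 ≡ 65 (mod 97)
29^4 ≡ 54 (mod 97)
29^8 ≡ 6 (mod 97)
29^16 ≡ 36 (mod 97)
29^32 ≡ 35 (mod 97)
29^48 = 29^(32+16) ≡ 96 (mod 97).
Result is 96 ≡ −1, so (29/97) = −1.

-1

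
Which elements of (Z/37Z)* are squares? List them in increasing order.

Square k = 1,…,18 (k and 37−k give the same square):
1²=1, 2²=4, 3²=9, 4²=16, 5²=25, 6²=36, 7²≡12, 8²≡27, 9²≡7, 10²≡26, 11²≡10, 12²≡33, 13²≡21, 14²≡11, 15²≡3, 16²≡34, 17²≡30, 18²≡28 (mod 37).
So the quadratic residues mod 37 are {1, 3, 4, 7, 9, 10, 11, 12, 16, 21, 25, 26, 27, 28, 30, 33, 34, 36}.

1, 3, 4, 7, 9, 10, 11, 12, 16, 21, 25, 26, 27, 28, 30, 33, 34, 36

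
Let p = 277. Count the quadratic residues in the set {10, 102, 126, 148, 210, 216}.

3

(10/277) = +1 → QR.
(102/277) = +1 → QR.
(126/277) = -1 → non-residue.
(148/277) = -1 → non-residue.
(210/277) = +1 → QR.
(216/277) = -1 → non-residue.
Total quadratic residues among the 6: 3.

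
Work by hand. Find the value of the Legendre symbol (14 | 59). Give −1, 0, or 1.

-1

Pull out 2: since 59 ≡ 3 (mod 8), (2/59) = -1.
Reciprocity: 7 ≡ 3 and 59 ≡ 3 (mod 4), so (7/59) = −(59/7).
Reduce top mod 7: now compute (3/7).
Reciprocity: 3 ≡ 3 and 7 ≡ 3 (mod 4), so (3/7) = −(7/3).
Reduce top mod 3: now compute (1/3).
Reached (1/3) = 1. Collecting the sign flips along the way, the symbol is -1.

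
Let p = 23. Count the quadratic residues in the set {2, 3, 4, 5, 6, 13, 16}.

6

(2/23) = +1 → QR.
(3/23) = +1 → QR.
(4/23) = +1 → QR.
(5/23) = -1 → non-residue.
(6/23) = +1 → QR.
(13/23) = +1 → QR.
(16/23) = +1 → QR.
Total quadratic residues among the 7: 6.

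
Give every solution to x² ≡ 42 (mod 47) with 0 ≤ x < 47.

18, 29

Since 47 ≡ 3 (mod 4), a square root of 42 is 42^((47+1)/4) = 42^12 mod 47.
Repeated squaring: 42^2≡25, 42^4≡14, 42^8≡8 (mod 47).
42^12 = 42^(8+4) ≡ 18 (mod 47).
Check: 18² = 324 ≡ 42 (mod 47). The two roots are 18 and 29.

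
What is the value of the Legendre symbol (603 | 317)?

Euler's criterion: (603/317) ≡ 286^158 (mod 317).
286^2 ≡ 10 (mod 317)
286^4 ≡ 100 (mod 317)
286^8 ≡ 173 (mod 317)
286^16 ≡ 131 (mod 317)
286^32 ≡ 43 (mod 317)
286^64 ≡ 264 (mod 317)
286^128 ≡ 273 (mod 317)
286^158 = 286^(128+16+8+4+2) ≡ 1 (mod 317).
Result is 1, so (603/317) = 1.

1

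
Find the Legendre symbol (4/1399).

Pull out 2^2: since 1399 ≡ 7 (mod 8), (2/1399) = +1, so (2/1399)^2 = +1.
Reached (1/1399) = 1. Collecting the sign flips along the way, the symbol is +1.

1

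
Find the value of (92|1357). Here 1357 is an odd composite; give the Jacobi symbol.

0

Pull out 2^2: since 1357 ≡ 5 (mod 8), (2/1357) = -1, so (2/1357)^2 = +1.
Reciprocity: 23 ≡ 3 and 1357 ≡ 1 (mod 4), so (23/1357) = +(1357/23).
Reduce top mod 23: now compute (0/23).
Top reduces to 0: gcd > 1, so the symbol is 0.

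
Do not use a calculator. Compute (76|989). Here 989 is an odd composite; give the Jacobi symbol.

1

Pull out 2^2: since 989 ≡ 5 (mod 8), (2/989) = -1, so (2/989)^2 = +1.
Reciprocity: 19 ≡ 3 and 989 ≡ 1 (mod 4), so (19/989) = +(989/19).
Reduce top mod 19: now compute (1/19).
Reached (1/19) = 1. Collecting the sign flips along the way, the symbol is +1.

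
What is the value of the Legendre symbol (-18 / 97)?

1

Euler's criterion: (-18/97) ≡ 79^48 (mod 97).
79^2 ≡ 33 (mod 97)
79^4 ≡ 22 (mod 97)
79^8 ≡ 96 (mod 97)
79^16 ≡ 1 (mod 97)
79^32 ≡ 1 (mod 97)
79^48 = 79^(32+16) ≡ 1 (mod 97).
Result is 1, so (-18/97) = 1.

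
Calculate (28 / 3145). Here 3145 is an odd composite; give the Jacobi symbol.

Pull out 2^2: since 3145 ≡ 1 (mod 8), (2/3145) = +1, so (2/3145)^2 = +1.
Reciprocity: 7 ≡ 3 and 3145 ≡ 1 (mod 4), so (7/3145) = +(3145/7).
Reduce top mod 7: now compute (2/7).
Pull out 2: since 7 ≡ 7 (mod 8), (2/7) = +1.
Reached (1/7) = 1. Collecting the sign flips along the way, the symbol is +1.

1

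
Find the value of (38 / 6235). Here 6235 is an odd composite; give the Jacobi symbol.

Pull out 2: since 6235 ≡ 3 (mod 8), (2/6235) = -1.
Reciprocity: 19 ≡ 3 and 6235 ≡ 3 (mod 4), so (19/6235) = −(6235/19).
Reduce top mod 19: now compute (3/19).
Reciprocity: 3 ≡ 3 and 19 ≡ 3 (mod 4), so (3/19) = −(19/3).
Reduce top mod 3: now compute (1/3).
Reached (1/3) = 1. Collecting the sign flips along the way, the symbol is -1.

-1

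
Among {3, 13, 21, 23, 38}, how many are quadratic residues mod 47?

(3/47) = +1 → QR.
(13/47) = -1 → non-residue.
(21/47) = +1 → QR.
(23/47) = -1 → non-residue.
(38/47) = -1 → non-residue.
Total quadratic residues among the 5: 2.

2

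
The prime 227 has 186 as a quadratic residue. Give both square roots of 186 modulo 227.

58, 169

Since 227 ≡ 3 (mod 4), a square root of 186 is 186^((227+1)/4) = 186^57 mod 227.
Repeated squaring: 186^2≡92, 186^4≡65, 186^8≡139, 186^16≡26, 186^32≡222 (mod 227).
186^57 = 186^(32+16+8+1) ≡ 169 (mod 227).
Check: 169² = 28561 ≡ 186 (mod 227). The two roots are 58 and 169.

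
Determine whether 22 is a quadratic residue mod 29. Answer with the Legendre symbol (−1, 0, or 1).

1

Euler's criterion: (22/29) ≡ 22^14 (mod 29).
22^2 ≡ 20 (mod 29)
22^4 ≡ 23 (mod 29)
22^8 ≡ 7 (mod 29)
22^14 = 22^(8+4+2) ≡ 1 (mod 29).
Result is 1, so (22/29) = 1.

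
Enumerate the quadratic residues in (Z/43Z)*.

Square k = 1,…,21 (k and 43−k give the same square):
1²=1, 2²=4, 3²=9, 4²=16, 5²=25, 6²=36, 7²≡6, 8²≡21, 9²≡38, 10²≡14, 11²≡35, 12²≡15, 13²≡40, 14²≡24, 15²≡10, 16²≡41, 17²≡31, 18²≡23, 19²≡17, 20²≡13, 21²≡11 (mod 43).
So the quadratic residues mod 43 are {1, 4, 6, 9, 10, 11, 13, 14, 15, 16, 17, 21, 23, 24, 25, 31, 35, 36, 38, 40, 41}.

1, 4, 6, 9, 10, 11, 13, 14, 15, 16, 17, 21, 23, 24, 25, 31, 35, 36, 38, 40, 41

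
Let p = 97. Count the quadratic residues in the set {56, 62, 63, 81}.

(56/97) = -1 → non-residue.
(62/97) = +1 → QR.
(63/97) = -1 → non-residue.
(81/97) = +1 → QR.
Total quadratic residues among the 4: 2.

2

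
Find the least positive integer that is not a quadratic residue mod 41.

3

(2/41) = +1, so 2 is a residue.
(3/41) = −1, so 3 is the smallest positive non-residue mod 41.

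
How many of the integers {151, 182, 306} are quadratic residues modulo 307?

1

(151/307) = -1 → non-residue.
(182/307) = +1 → QR.
(306/307) = -1 → non-residue.
Total quadratic residues among the 3: 1.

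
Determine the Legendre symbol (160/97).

-1

First reduce: 160 ≡ 63 (mod 97).
Reciprocity: 63 ≡ 3 and 97 ≡ 1 (mod 4), so (63/97) = +(97/63).
Reduce top mod 63: now compute (34/63).
Pull out 2: since 63 ≡ 7 (mod 8), (2/63) = +1.
Reciprocity: 17 ≡ 1 and 63 ≡ 3 (mod 4), so (17/63) = +(63/17).
Reduce top mod 17: now compute (12/17).
Pull out 2^2: since 17 ≡ 1 (mod 8), (2/17) = +1, so (2/17)^2 = +1.
Reciprocity: 3 ≡ 3 and 17 ≡ 1 (mod 4), so (3/17) = +(17/3).
Reduce top mod 3: now compute (2/3).
Pull out 2: since 3 ≡ 3 (mod 8), (2/3) = -1.
Reached (1/3) = 1. Collecting the sign flips along the way, the symbol is -1.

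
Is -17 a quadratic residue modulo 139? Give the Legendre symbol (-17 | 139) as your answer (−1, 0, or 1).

1

First reduce: -17 ≡ 122 (mod 139).
Pull out 2: since 139 ≡ 3 (mod 8), (2/139) = -1.
Reciprocity: 61 ≡ 1 and 139 ≡ 3 (mod 4), so (61/139) = +(139/61).
Reduce top mod 61: now compute (17/61).
Reciprocity: 17 ≡ 1 and 61 ≡ 1 (mod 4), so (17/61) = +(61/17).
Reduce top mod 17: now compute (10/17).
Pull out 2: since 17 ≡ 1 (mod 8), (2/17) = +1.
Reciprocity: 5 ≡ 1 and 17 ≡ 1 (mod 4), so (5/17) = +(17/5).
Reduce top mod 5: now compute (2/5).
Pull out 2: since 5 ≡ 5 (mod 8), (2/5) = -1.
Reached (1/5) = 1. Collecting the sign flips along the way, the symbol is +1.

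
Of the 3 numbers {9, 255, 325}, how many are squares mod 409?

(9/409) = +1 → QR.
(255/409) = +1 → QR.
(325/409) = -1 → non-residue.
Total quadratic residues among the 3: 2.

2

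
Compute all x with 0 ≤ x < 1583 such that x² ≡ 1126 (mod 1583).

269, 1314

Since 1583 ≡ 3 (mod 4), a square root of 1126 is 1126^((1583+1)/4) = 1126^396 mod 1583.
Repeated squaring: 1126^2≡1476, 1126^4≡368, 1126^8≡869, 1126^16≡70, 1126^32≡151, 1126^64≡639, 1126^128≡1490, 1126^256≡734 (mod 1583).
1126^396 = 1126^(256+128+8+4) ≡ 1314 (mod 1583).
Check: 1314² = 1726596 ≡ 1126 (mod 1583). The two roots are 269 and 1314.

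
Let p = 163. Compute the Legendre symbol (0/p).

0

Top reduces to 0: gcd > 1, so the symbol is 0.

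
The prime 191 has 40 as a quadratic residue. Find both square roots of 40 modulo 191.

68, 123

Since 191 ≡ 3 (mod 4), a square root of 40 is 40^((191+1)/4) = 40^48 mod 191.
Repeated squaring: 40^2≡72, 40^4≡27, 40^8≡156, 40^16≡79, 40^32≡129 (mod 191).
40^48 = 40^(32+16) ≡ 68 (mod 191).
Check: 68² = 4624 ≡ 40 (mod 191). The two roots are 68 and 123.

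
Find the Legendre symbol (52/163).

Pull out 2^2: since 163 ≡ 3 (mod 8), (2/163) = -1, so (2/163)^2 = +1.
Reciprocity: 13 ≡ 1 and 163 ≡ 3 (mod 4), so (13/163) = +(163/13).
Reduce top mod 13: now compute (7/13).
Reciprocity: 7 ≡ 3 and 13 ≡ 1 (mod 4), so (7/13) = +(13/7).
Reduce top mod 7: now compute (6/7).
Pull out 2: since 7 ≡ 7 (mod 8), (2/7) = +1.
Reciprocity: 3 ≡ 3 and 7 ≡ 3 (mod 4), so (3/7) = −(7/3).
Reduce top mod 3: now compute (1/3).
Reached (1/3) = 1. Collecting the sign flips along the way, the symbol is -1.

-1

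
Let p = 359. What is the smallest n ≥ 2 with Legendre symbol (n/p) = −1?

(2/359) = +1, so 2 is a residue.
(3/359) = +1, so 3 is a residue.
(4/359) = +1, so 4 is a residue.
(5/359) = +1, so 5 is a residue.
(6/359) = +1, so 6 is a residue.
(7/359) = −1, so 7 is the smallest positive non-residue mod 359.

7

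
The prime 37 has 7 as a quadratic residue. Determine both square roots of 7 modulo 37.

37 ≡ 1 (mod 4), so we find a root by search.
Trying successive values, 9² = 81 ≡ 7 (mod 37). The other root is 37 − 9 = 28.

9, 28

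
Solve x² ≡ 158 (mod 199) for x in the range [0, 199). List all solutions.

77, 122

Since 199 ≡ 3 (mod 4), a square root of 158 is 158^((199+1)/4) = 158^50 mod 199.
Repeated squaring: 158^2≡89, 158^4≡160, 158^8≡128, 158^16≡66, 158^32≡177 (mod 199).
158^50 = 158^(32+16+2) ≡ 122 (mod 199).
Check: 122² = 14884 ≡ 158 (mod 199). The two roots are 77 and 122.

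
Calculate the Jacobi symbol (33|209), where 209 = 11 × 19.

Reciprocity: 33 ≡ 1 and 209 ≡ 1 (mod 4), so (33/209) = +(209/33).
Reduce top mod 33: now compute (11/33).
Reciprocity: 11 ≡ 3 and 33 ≡ 1 (mod 4), so (11/33) = +(33/11).
Reduce top mod 11: now compute (0/11).
Top reduces to 0: gcd > 1, so the symbol is 0.

0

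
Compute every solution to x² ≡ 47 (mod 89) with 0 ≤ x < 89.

15, 74

89 ≡ 1 (mod 4), so we find a root by search.
Trying successive values, 15² = 225 ≡ 47 (mod 89). The other root is 89 − 15 = 74.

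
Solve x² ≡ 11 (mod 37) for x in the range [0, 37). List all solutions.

37 ≡ 1 (mod 4), so we find a root by search.
Trying successive values, 14² = 196 ≡ 11 (mod 37). The other root is 37 − 14 = 23.

14, 23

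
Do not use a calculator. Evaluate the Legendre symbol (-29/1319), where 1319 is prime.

First reduce: -29 ≡ 1290 (mod 1319).
Pull out 2: since 1319 ≡ 7 (mod 8), (2/1319) = +1.
Reciprocity: 645 ≡ 1 and 1319 ≡ 3 (mod 4), so (645/1319) = +(1319/645).
Reduce top mod 645: now compute (29/645).
Reciprocity: 29 ≡ 1 and 645 ≡ 1 (mod 4), so (29/645) = +(645/29).
Reduce top mod 29: now compute (7/29).
Reciprocity: 7 ≡ 3 and 29 ≡ 1 (mod 4), so (7/29) = +(29/7).
Reduce top mod 7: now compute (1/7).
Reached (1/7) = 1. Collecting the sign flips along the way, the symbol is +1.

1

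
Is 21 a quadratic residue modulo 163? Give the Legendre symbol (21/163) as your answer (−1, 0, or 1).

1

Euler's criterion: (21/163) ≡ 21^81 (mod 163).
21^2 ≡ 115 (mod 163)
21^4 ≡ 22 (mod 163)
21^8 ≡ 158 (mod 163)
21^16 ≡ 25 (mod 163)
21^32 ≡ 136 (mod 163)
21^64 ≡ 77 (mod 163)
21^81 = 21^(64+16+1) ≡ 1 (mod 163).
Result is 1, so (21/163) = 1.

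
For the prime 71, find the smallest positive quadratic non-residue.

(2/71) = +1, so 2 is a residue.
(3/71) = +1, so 3 is a residue.
(4/71) = +1, so 4 is a residue.
(5/71) = +1, so 5 is a residue.
(6/71) = +1, so 6 is a residue.
(7/71) = −1, so 7 is the smallest positive non-residue mod 71.

7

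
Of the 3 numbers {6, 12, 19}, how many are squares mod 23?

2

(6/23) = +1 → QR.
(12/23) = +1 → QR.
(19/23) = -1 → non-residue.
Total quadratic residues among the 3: 2.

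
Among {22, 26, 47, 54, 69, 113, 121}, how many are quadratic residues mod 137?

3

(22/137) = +1 → QR.
(26/137) = -1 → non-residue.
(47/137) = -1 → non-residue.
(54/137) = -1 → non-residue.
(69/137) = +1 → QR.
(113/137) = -1 → non-residue.
(121/137) = +1 → QR.
Total quadratic residues among the 7: 3.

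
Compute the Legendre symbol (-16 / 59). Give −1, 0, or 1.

First reduce: -16 ≡ 43 (mod 59).
Reciprocity: 43 ≡ 3 and 59 ≡ 3 (mod 4), so (43/59) = −(59/43).
Reduce top mod 43: now compute (16/43).
Pull out 2^4: since 43 ≡ 3 (mod 8), (2/43) = -1, so (2/43)^4 = +1.
Reached (1/43) = 1. Collecting the sign flips along the way, the symbol is -1.

-1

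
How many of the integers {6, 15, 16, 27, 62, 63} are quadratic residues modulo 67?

4

(6/67) = +1 → QR.
(15/67) = +1 → QR.
(16/67) = +1 → QR.
(27/67) = -1 → non-residue.
(62/67) = +1 → QR.
(63/67) = -1 → non-residue.
Total quadratic residues among the 6: 4.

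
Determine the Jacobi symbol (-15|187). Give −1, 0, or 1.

-1

First reduce: -15 ≡ 172 (mod 187).
Pull out 2^2: since 187 ≡ 3 (mod 8), (2/187) = -1, so (2/187)^2 = +1.
Reciprocity: 43 ≡ 3 and 187 ≡ 3 (mod 4), so (43/187) = −(187/43).
Reduce top mod 43: now compute (15/43).
Reciprocity: 15 ≡ 3 and 43 ≡ 3 (mod 4), so (15/43) = −(43/15).
Reduce top mod 15: now compute (13/15).
Reciprocity: 13 ≡ 1 and 15 ≡ 3 (mod 4), so (13/15) = +(15/13).
Reduce top mod 13: now compute (2/13).
Pull out 2: since 13 ≡ 5 (mod 8), (2/13) = -1.
Reached (1/13) = 1. Collecting the sign flips along the way, the symbol is -1.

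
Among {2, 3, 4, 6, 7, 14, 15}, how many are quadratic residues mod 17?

(2/17) = +1 → QR.
(3/17) = -1 → non-residue.
(4/17) = +1 → QR.
(6/17) = -1 → non-residue.
(7/17) = -1 → non-residue.
(14/17) = -1 → non-residue.
(15/17) = +1 → QR.
Total quadratic residues among the 7: 3.

3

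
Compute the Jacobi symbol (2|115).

Pull out 2: since 115 ≡ 3 (mod 8), (2/115) = -1.
Reached (1/115) = 1. Collecting the sign flips along the way, the symbol is -1.

-1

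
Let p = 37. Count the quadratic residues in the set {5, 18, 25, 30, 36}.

(5/37) = -1 → non-residue.
(18/37) = -1 → non-residue.
(25/37) = +1 → QR.
(30/37) = +1 → QR.
(36/37) = +1 → QR.
Total quadratic residues among the 5: 3.

3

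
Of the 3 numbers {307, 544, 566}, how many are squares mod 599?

(307/599) = +1 → QR.
(544/599) = +1 → QR.
(566/599) = +1 → QR.
Total quadratic residues among the 3: 3.

3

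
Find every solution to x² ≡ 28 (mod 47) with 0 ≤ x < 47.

Since 47 ≡ 3 (mod 4), a square root of 28 is 28^((47+1)/4) = 28^12 mod 47.
Repeated squaring: 28^2≡32, 28^4≡37, 28^8≡6 (mod 47).
28^12 = 28^(8+4) ≡ 34 (mod 47).
Check: 34² = 1156 ≡ 28 (mod 47). The two roots are 13 and 34.

13, 34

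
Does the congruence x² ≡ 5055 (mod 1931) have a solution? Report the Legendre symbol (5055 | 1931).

1

First reduce: 5055 ≡ 1193 (mod 1931).
Reciprocity: 1193 ≡ 1 and 1931 ≡ 3 (mod 4), so (1193/1931) = +(1931/1193).
Reduce top mod 1193: now compute (738/1193).
Pull out 2: since 1193 ≡ 1 (mod 8), (2/1193) = +1.
Reciprocity: 369 ≡ 1 and 1193 ≡ 1 (mod 4), so (369/1193) = +(1193/369).
Reduce top mod 369: now compute (86/369).
Pull out 2: since 369 ≡ 1 (mod 8), (2/369) = +1.
Reciprocity: 43 ≡ 3 and 369 ≡ 1 (mod 4), so (43/369) = +(369/43).
Reduce top mod 43: now compute (25/43).
Reciprocity: 25 ≡ 1 and 43 ≡ 3 (mod 4), so (25/43) = +(43/25).
Reduce top mod 25: now compute (18/25).
Pull out 2: since 25 ≡ 1 (mod 8), (2/25) = +1.
Reciprocity: 9 ≡ 1 and 25 ≡ 1 (mod 4), so (9/25) = +(25/9).
Reduce top mod 9: now compute (7/9).
Reciprocity: 7 ≡ 3 and 9 ≡ 1 (mod 4), so (7/9) = +(9/7).
Reduce top mod 7: now compute (2/7).
Pull out 2: since 7 ≡ 7 (mod 8), (2/7) = +1.
Reached (1/7) = 1. Collecting the sign flips along the way, the symbol is +1.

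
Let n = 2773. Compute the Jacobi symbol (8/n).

Pull out 2^3: since 2773 ≡ 5 (mod 8), (2/2773) = -1, so (2/2773)^3 = -1.
Reached (1/2773) = 1. Collecting the sign flips along the way, the symbol is -1.

-1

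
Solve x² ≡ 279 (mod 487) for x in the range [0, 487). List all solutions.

Since 487 ≡ 3 (mod 4), a square root of 279 is 279^((487+1)/4) = 279^122 mod 487.
Repeated squaring: 279^2≡408, 279^4≡397, 279^8≡308, 279^16≡386, 279^32≡461, 279^64≡189 (mod 487).
279^122 = 279^(64+32+16+8+2) ≡ 124 (mod 487).
Check: 124² = 15376 ≡ 279 (mod 487). The two roots are 124 and 363.

124, 363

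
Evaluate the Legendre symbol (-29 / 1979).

-1

First reduce: -29 ≡ 1950 (mod 1979).
Pull out 2: since 1979 ≡ 3 (mod 8), (2/1979) = -1.
Reciprocity: 975 ≡ 3 and 1979 ≡ 3 (mod 4), so (975/1979) = −(1979/975).
Reduce top mod 975: now compute (29/975).
Reciprocity: 29 ≡ 1 and 975 ≡ 3 (mod 4), so (29/975) = +(975/29).
Reduce top mod 29: now compute (18/29).
Pull out 2: since 29 ≡ 5 (mod 8), (2/29) = -1.
Reciprocity: 9 ≡ 1 and 29 ≡ 1 (mod 4), so (9/29) = +(29/9).
Reduce top mod 9: now compute (2/9).
Pull out 2: since 9 ≡ 1 (mod 8), (2/9) = +1.
Reached (1/9) = 1. Collecting the sign flips along the way, the symbol is -1.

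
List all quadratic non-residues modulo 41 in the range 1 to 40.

3, 6, 7, 11, 12, 13, 14, 15, 17, 19, 22, 24, 26, 27, 28, 29, 30, 34, 35, 38

Square k = 1,…,20 (k and 41−k give the same square):
1²=1, 2²=4, 3²=9, 4²=16, 5²=25, 6²=36, 7²≡8, 8²≡23, 9²≡40, 10²≡18, 11²≡39, 12²≡21, 13²≡5, 14²≡32, 15²≡20, 16²≡10, 17²≡2, 18²≡37, 19²≡33, 20²≡31 (mod 41).
The residues are {1, 2, 4, 5, 8, 9, 10, 16, 18, 20, 21, 23, 25, 31, 32, 33, 36, 37, 39, 40}; the non-residues are the remaining 20 nonzero classes.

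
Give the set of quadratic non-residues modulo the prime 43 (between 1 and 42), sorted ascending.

Square k = 1,…,21 (k and 43−k give the same square):
1²=1, 2²=4, 3²=9, 4²=16, 5²=25, 6²=36, 7²≡6, 8²≡21, 9²≡38, 10²≡14, 11²≡35, 12²≡15, 13²≡40, 14²≡24, 15²≡10, 16²≡41, 17²≡31, 18²≡23, 19²≡17, 20²≡13, 21²≡11 (mod 43).
The residues are {1, 4, 6, 9, 10, 11, 13, 14, 15, 16, 17, 21, 23, 24, 25, 31, 35, 36, 38, 40, 41}; the non-residues are the remaining 21 nonzero classes.

2,3,5,7,8,12,18,19,20,22,26,27,28,29,30,32,33,34,37,39,42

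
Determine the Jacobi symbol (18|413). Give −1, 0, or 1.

Pull out 2: since 413 ≡ 5 (mod 8), (2/413) = -1.
Reciprocity: 9 ≡ 1 and 413 ≡ 1 (mod 4), so (9/413) = +(413/9).
Reduce top mod 9: now compute (8/9).
Pull out 2^3: since 9 ≡ 1 (mod 8), (2/9) = +1, so (2/9)^3 = +1.
Reached (1/9) = 1. Collecting the sign flips along the way, the symbol is -1.

-1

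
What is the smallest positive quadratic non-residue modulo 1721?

3

(2/1721) = +1, so 2 is a residue.
(3/1721) = −1, so 3 is the smallest positive non-residue mod 1721.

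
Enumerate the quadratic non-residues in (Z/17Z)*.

3 5 6 7 10 11 12 14

Square k = 1,…,8 (k and 17−k give the same square):
1²=1, 2²=4, 3²=9, 4²=16, 5²≡8, 6²≡2, 7²≡15, 8²≡13 (mod 17).
The residues are {1, 2, 4, 8, 9, 13, 15, 16}; the non-residues are the remaining 8 nonzero classes.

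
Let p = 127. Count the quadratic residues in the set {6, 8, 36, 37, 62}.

(6/127) = -1 → non-residue.
(8/127) = +1 → QR.
(36/127) = +1 → QR.
(37/127) = +1 → QR.
(62/127) = +1 → QR.
Total quadratic residues among the 5: 4.

4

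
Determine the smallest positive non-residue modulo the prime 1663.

(2/1663) = +1, so 2 is a residue.
(3/1663) = −1, so 3 is the smallest positive non-residue mod 1663.

3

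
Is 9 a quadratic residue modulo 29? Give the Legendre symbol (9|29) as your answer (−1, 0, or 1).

1

Euler's criterion: (9/29) ≡ 9^14 (mod 29).
9^2 ≡ 23 (mod 29)
9^4 ≡ 7 (mod 29)
9^8 ≡ 20 (mod 29)
9^14 = 9^(8+4+2) ≡ 1 (mod 29).
Result is 1, so (9/29) = 1.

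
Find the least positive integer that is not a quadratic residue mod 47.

(2/47) = +1, so 2 is a residue.
(3/47) = +1, so 3 is a residue.
(4/47) = +1, so 4 is a residue.
(5/47) = −1, so 5 is the smallest positive non-residue mod 47.

5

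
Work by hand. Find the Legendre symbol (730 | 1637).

-1

Pull out 2: since 1637 ≡ 5 (mod 8), (2/1637) = -1.
Reciprocity: 365 ≡ 1 and 1637 ≡ 1 (mod 4), so (365/1637) = +(1637/365).
Reduce top mod 365: now compute (177/365).
Reciprocity: 177 ≡ 1 and 365 ≡ 1 (mod 4), so (177/365) = +(365/177).
Reduce top mod 177: now compute (11/177).
Reciprocity: 11 ≡ 3 and 177 ≡ 1 (mod 4), so (11/177) = +(177/11).
Reduce top mod 11: now compute (1/11).
Reached (1/11) = 1. Collecting the sign flips along the way, the symbol is -1.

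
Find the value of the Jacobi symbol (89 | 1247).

Reciprocity: 89 ≡ 1 and 1247 ≡ 3 (mod 4), so (89/1247) = +(1247/89).
Reduce top mod 89: now compute (1/89).
Reached (1/89) = 1. Collecting the sign flips along the way, the symbol is +1.

1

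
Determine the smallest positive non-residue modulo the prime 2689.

13

(2/2689) = +1, so 2 is a residue.
(3/2689) = +1, so 3 is a residue.
(4/2689) = +1, so 4 is a residue.
(5/2689) = +1, so 5 is a residue.
(6/2689) = +1, so 6 is a residue.
(7/2689) = +1, so 7 is a residue.
(8/2689) = +1, so 8 is a residue.
(9/2689) = +1, so 9 is a residue.
(10/2689) = +1, so 10 is a residue.
(11/2689) = +1, so 11 is a residue.
(12/2689) = +1, so 12 is a residue.
(13/2689) = −1, so 13 is the smallest positive non-residue mod 2689.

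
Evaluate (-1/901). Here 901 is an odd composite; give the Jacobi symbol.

First reduce: -1 ≡ 900 (mod 901).
Pull out 2^2: since 901 ≡ 5 (mod 8), (2/901) = -1, so (2/901)^2 = +1.
Reciprocity: 225 ≡ 1 and 901 ≡ 1 (mod 4), so (225/901) = +(901/225).
Reduce top mod 225: now compute (1/225).
Reached (1/225) = 1. Collecting the sign flips along the way, the symbol is +1.

1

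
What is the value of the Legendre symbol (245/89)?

First reduce: 245 ≡ 67 (mod 89).
Reciprocity: 67 ≡ 3 and 89 ≡ 1 (mod 4), so (67/89) = +(89/67).
Reduce top mod 67: now compute (22/67).
Pull out 2: since 67 ≡ 3 (mod 8), (2/67) = -1.
Reciprocity: 11 ≡ 3 and 67 ≡ 3 (mod 4), so (11/67) = −(67/11).
Reduce top mod 11: now compute (1/11).
Reached (1/11) = 1. Collecting the sign flips along the way, the symbol is +1.

1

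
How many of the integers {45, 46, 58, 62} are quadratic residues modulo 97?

1

(45/97) = -1 → non-residue.
(46/97) = -1 → non-residue.
(58/97) = -1 → non-residue.
(62/97) = +1 → QR.
Total quadratic residues among the 4: 1.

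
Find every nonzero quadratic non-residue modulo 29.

2,3,8,10,11,12,14,15,17,18,19,21,26,27

Square k = 1,…,14 (k and 29−k give the same square):
1²=1, 2²=4, 3²=9, 4²=16, 5²=25, 6²≡7, 7²≡20, 8²≡6, 9²≡23, 10²≡13, 11²≡5, 12²≡28, 13²≡24, 14²≡22 (mod 29).
The residues are {1, 4, 5, 6, 7, 9, 13, 16, 20, 22, 23, 24, 25, 28}; the non-residues are the remaining 14 nonzero classes.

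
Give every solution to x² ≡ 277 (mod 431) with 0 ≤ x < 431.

191, 240

Since 431 ≡ 3 (mod 4), a square root of 277 is 277^((431+1)/4) = 277^108 mod 431.
Repeated squaring: 277^2≡11, 277^4≡121, 277^8≡418, 277^16≡169, 277^32≡115, 277^64≡295 (mod 431).
277^108 = 277^(64+32+8+4) ≡ 240 (mod 431).
Check: 240² = 57600 ≡ 277 (mod 431). The two roots are 191 and 240.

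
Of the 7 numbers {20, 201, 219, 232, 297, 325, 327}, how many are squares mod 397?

(20/397) = -1 → non-residue.
(201/397) = +1 → QR.
(219/397) = +1 → QR.
(232/397) = -1 → non-residue.
(297/397) = +1 → QR.
(325/397) = -1 → non-residue.
(327/397) = -1 → non-residue.
Total quadratic residues among the 7: 3.

3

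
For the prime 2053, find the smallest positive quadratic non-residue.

(2/2053) = −1, so 2 is the smallest positive non-residue mod 2053.

2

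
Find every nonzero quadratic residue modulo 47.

Square k = 1,…,23 (k and 47−k give the same square):
1²=1, 2²=4, 3²=9, 4²=16, 5²=25, 6²=36, 7²≡2, 8²≡17, 9²≡34, 10²≡6, 11²≡27, 12²≡3, 13²≡28, 14²≡8, 15²≡37, 16²≡21, 17²≡7, 18²≡42, 19²≡32, 20²≡24, 21²≡18, 22²≡14, 23²≡12 (mod 47).
So the quadratic residues mod 47 are {1, 2, 3, 4, 6, 7, 8, 9, 12, 14, 16, 17, 18, 21, 24, 25, 27, 28, 32, 34, 36, 37, 42}.

1 2 3 4 6 7 8 9 12 14 16 17 18 21 24 25 27 28 32 34 36 37 42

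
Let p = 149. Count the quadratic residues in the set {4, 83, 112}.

2

(4/149) = +1 → QR.
(83/149) = -1 → non-residue.
(112/149) = +1 → QR.
Total quadratic residues among the 3: 2.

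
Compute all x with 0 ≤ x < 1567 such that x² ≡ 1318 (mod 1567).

Since 1567 ≡ 3 (mod 4), a square root of 1318 is 1318^((1567+1)/4) = 1318^392 mod 1567.
Repeated squaring: 1318^2≡888, 1318^4≡343, 1318^8≡124, 1318^16≡1273, 1318^32≡251, 1318^64≡321, 1318^128≡1186, 1318^256≡997 (mod 1567).
1318^392 = 1318^(256+128+8) ≡ 185 (mod 1567).
Check: 185² = 34225 ≡ 1318 (mod 1567). The two roots are 185 and 1382.

185, 1382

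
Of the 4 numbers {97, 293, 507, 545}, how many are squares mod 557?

1

(97/557) = +1 → QR.
(293/557) = -1 → non-residue.
(507/557) = -1 → non-residue.
(545/557) = -1 → non-residue.
Total quadratic residues among the 4: 1.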